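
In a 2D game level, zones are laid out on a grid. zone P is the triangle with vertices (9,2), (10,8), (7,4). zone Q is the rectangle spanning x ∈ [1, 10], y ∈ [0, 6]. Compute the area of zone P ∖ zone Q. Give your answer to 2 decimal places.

|zone P| = 7, |zone P∩zone Q| = 5.8333.
|zone P ∖ zone Q| = |zone P| − |zone P∩zone Q| = 7 − 5.8333 = 1.17.

1.17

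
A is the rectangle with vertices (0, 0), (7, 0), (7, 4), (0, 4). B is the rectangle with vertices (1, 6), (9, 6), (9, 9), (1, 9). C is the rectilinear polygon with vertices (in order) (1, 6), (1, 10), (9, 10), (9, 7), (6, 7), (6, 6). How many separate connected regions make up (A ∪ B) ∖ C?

2

(A ∪ B) ∖ C splits into 2 disjoint pieces (area 28, area 3).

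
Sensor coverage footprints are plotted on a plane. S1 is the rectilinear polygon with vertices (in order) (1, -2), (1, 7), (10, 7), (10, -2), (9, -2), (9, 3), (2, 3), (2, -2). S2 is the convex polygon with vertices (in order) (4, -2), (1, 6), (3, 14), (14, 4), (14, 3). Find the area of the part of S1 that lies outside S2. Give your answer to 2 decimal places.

|S1| = 46, |S1∩S2| = 36.4375.
|S1 ∖ S2| = |S1| − |S1∩S2| = 46 − 36.4375 = 9.56.

9.56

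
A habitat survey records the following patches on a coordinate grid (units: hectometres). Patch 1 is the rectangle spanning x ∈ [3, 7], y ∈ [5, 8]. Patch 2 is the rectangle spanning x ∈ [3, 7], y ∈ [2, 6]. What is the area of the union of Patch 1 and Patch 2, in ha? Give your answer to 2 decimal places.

24.00

By inclusion–exclusion:
Individual areas: |Patch 1| = 12, |Patch 2| = 16.
|Patch 1∩Patch 2|: x∈[3,7], y∈[5,6] → 4·1 = 4.
|Patch 1 ∪ Patch 2| = 28 − 4 = 24.00.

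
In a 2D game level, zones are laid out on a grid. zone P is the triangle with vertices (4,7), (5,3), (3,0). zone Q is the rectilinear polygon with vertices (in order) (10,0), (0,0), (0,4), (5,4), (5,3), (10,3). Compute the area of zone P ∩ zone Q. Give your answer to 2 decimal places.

3.73

The intersection is the polygon with vertices (5,3), (3,0), (3.571,4), (4.75,4).
By the shoelace formula its area is 3.73.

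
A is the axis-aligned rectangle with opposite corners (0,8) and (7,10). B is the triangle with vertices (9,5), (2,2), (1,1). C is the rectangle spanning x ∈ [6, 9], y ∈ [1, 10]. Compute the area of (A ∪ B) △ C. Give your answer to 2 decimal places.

|A ∪ B| = 16.
|(A ∪ B) ∩ C| = 2.3214.
|(A ∪ B) △ C| = 16 + 27 − 4.6429 = 38.36.

38.36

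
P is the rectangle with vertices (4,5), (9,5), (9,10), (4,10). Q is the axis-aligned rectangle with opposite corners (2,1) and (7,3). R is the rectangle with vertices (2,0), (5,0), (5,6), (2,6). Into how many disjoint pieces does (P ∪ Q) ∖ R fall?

2

(P ∪ Q) ∖ R splits into 2 disjoint pieces (area 24, area 4).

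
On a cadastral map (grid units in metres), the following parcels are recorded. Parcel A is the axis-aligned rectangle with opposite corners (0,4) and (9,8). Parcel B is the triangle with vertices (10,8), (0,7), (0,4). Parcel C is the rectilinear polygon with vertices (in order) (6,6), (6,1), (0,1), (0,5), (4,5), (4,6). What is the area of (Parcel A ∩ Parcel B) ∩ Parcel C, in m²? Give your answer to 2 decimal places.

|Parcel A ∩ Parcel B| = 14.85.
|(Parcel A ∩ Parcel B) ∩ Parcel C| = 1.45.

1.45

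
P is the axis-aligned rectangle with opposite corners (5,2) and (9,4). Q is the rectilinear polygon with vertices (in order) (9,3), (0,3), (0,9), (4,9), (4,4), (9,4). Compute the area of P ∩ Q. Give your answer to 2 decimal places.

The intersection is the polygon with vertices (9,3), (5,3), (5,4), (9,4).
By the shoelace formula its area is 4.00.

4.00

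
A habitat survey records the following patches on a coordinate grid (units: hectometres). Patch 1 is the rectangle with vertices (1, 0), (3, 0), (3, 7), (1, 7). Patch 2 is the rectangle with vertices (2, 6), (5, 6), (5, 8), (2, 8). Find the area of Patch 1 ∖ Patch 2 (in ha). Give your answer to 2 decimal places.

|Patch 1∩Patch 2|: x∈[2,3], y∈[6,7] → 1·1 = 1.
|Patch 1| = 14.
|Patch 1 ∖ Patch 2| = |Patch 1| − |Patch 1∩Patch 2| = 14 − 1 = 13.00.

13.00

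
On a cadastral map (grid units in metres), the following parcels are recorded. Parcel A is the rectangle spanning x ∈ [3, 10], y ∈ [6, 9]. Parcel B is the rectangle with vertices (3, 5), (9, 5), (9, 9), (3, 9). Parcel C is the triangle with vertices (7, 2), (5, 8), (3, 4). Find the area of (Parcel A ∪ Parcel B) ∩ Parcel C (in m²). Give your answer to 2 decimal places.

The region (Parcel A ∪ Parcel B) ∩ Parcel C is the polygon with vertices (3.5,5), (5,8), (6,5).
By the shoelace formula its area is 3.75.

3.75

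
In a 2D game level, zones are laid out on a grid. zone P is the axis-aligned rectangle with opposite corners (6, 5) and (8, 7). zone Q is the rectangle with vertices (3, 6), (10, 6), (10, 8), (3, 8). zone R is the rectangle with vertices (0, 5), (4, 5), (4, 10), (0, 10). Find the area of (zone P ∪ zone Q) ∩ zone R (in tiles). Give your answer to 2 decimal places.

2.00

The region (zone P ∪ zone Q) ∩ zone R is the polygon with vertices (3,6), (3,8), (4,8), (4,6).
By the shoelace formula its area is 2.00.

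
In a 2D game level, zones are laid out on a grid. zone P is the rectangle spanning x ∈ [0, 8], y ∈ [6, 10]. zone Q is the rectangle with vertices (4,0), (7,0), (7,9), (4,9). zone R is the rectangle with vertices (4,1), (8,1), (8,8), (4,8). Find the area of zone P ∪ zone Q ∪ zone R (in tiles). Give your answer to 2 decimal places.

By inclusion–exclusion:
Individual areas: |zone P| = 32, |zone Q| = 27, |zone R| = 28.
|zone P∩zone Q|: x∈[4,7], y∈[6,9] → 3·3 = 9.
|zone P∩zone R|: x∈[4,8], y∈[6,8] → 4·2 = 8.
|zone Q∩zone R|: x∈[4,7], y∈[1,8] → 3·7 = 21.
|zone P∩zone Q∩zone R| = 6.
|zone P ∪ zone Q ∪ zone R| = 87 − 38 + 6 = 55.00.

55.00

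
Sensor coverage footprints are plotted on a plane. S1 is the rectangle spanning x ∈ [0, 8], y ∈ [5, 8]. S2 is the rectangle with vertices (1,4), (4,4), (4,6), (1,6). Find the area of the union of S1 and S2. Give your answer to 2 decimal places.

27.00

By inclusion–exclusion:
Individual areas: |S1| = 24, |S2| = 6.
|S1∩S2|: x∈[1,4], y∈[5,6] → 3·1 = 3.
|S1 ∪ S2| = 30 − 3 = 27.00.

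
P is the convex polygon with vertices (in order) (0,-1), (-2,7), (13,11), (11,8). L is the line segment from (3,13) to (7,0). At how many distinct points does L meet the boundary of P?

The segment meets the boundary at (5.838,3.777), (4.327,8.687).

2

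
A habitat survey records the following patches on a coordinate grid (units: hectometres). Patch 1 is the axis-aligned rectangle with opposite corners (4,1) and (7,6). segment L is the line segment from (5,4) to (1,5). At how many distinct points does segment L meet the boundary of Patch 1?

The segment meets the boundary at (4,4.25).

1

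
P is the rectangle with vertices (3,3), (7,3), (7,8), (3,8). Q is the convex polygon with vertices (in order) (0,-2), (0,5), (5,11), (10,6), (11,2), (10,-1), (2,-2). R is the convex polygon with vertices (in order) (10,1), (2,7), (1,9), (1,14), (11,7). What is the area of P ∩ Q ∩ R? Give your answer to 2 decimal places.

13.00

The intersection is the polygon with vertices (3,8), (7,8), (7,3.25), (3,6.25).
By the shoelace formula its area is 13.00.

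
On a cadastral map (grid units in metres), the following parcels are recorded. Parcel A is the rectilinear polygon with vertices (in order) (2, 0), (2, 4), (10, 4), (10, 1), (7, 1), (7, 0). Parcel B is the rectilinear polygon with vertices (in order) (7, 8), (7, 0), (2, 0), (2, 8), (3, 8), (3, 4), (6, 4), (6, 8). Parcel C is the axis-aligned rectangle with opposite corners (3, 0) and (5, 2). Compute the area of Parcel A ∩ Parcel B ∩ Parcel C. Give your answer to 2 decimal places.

4.00

The intersection is the polygon with vertices (3,0), (3,2), (5,2), (5,0).
By the shoelace formula its area is 4.00.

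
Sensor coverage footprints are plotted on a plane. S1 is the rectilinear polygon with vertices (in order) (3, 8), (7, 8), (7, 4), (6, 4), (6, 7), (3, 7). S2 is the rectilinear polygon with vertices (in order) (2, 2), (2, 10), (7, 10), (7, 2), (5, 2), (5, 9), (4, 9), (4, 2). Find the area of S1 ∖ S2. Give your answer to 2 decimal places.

1.00

|S1| = 7, |S1∩S2| = 6.
|S1 ∖ S2| = |S1| − |S1∩S2| = 7 − 6 = 1.00.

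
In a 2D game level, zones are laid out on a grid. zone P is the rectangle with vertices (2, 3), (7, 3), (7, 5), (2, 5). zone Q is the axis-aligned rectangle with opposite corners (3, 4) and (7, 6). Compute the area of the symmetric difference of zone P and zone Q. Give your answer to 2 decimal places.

10.00

|zone P∩zone Q|: x∈[3,7], y∈[4,5] → 4·1 = 4.
|zone P △ zone Q| = |zone P| + |zone Q| − 2·|zone P∩zone Q| = 10 + 8 − 8 = 10.00.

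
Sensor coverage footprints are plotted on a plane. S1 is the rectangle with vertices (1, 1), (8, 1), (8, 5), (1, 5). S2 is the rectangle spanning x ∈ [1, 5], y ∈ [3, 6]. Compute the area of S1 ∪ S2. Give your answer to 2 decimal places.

32.00

By inclusion–exclusion:
Individual areas: |S1| = 28, |S2| = 12.
|S1∩S2|: x∈[1,5], y∈[3,5] → 4·2 = 8.
|S1 ∪ S2| = 40 − 8 = 32.00.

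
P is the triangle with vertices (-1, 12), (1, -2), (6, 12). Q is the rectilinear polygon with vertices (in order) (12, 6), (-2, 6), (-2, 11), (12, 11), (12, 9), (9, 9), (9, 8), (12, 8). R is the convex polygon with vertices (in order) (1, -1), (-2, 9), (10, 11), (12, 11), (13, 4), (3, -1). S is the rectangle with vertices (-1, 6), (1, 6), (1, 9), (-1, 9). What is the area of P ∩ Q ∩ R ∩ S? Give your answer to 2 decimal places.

The intersection is the polygon with vertices (-0.143,6), (-0.571,9), (1,9), (1,6).
By the shoelace formula its area is 4.07.

4.07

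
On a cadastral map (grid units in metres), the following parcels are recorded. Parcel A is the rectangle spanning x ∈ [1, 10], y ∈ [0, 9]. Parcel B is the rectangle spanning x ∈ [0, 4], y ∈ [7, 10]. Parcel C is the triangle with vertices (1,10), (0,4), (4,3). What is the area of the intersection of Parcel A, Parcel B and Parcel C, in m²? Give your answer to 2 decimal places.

1.71

The intersection is the polygon with vertices (1.429,9), (2.286,7), (1,7), (1,9).
By the shoelace formula its area is 1.71.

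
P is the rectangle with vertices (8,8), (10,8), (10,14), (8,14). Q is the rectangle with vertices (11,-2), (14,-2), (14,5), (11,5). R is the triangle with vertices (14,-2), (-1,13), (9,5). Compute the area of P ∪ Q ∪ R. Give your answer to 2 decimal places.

By inclusion–exclusion:
Individual areas: |P| = 12, |Q| = 21, |R| = 15.
|P∩Q| = 0 (no overlap).
|P∩R| = 0.
|Q∩R| = 1.8.
|P∩Q∩R| = 0.
|P ∪ Q ∪ R| = 48 − 1.8 + 0 = 46.20.

46.20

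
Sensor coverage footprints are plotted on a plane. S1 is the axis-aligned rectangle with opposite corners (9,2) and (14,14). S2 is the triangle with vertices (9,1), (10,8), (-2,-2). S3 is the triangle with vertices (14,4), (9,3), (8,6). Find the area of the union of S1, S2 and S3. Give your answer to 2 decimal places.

93.99

By inclusion–exclusion:
Individual areas: |S1| = 60, |S2| = 37, |S3| = 8.
|S1∩S2| = 3.0119.
|S1∩S3| = 6.6667.
|S2∩S3| = 2.5241.
|S1∩S2∩S3| = 1.1907.
|S1 ∪ S2 ∪ S3| = 105 − 12.2026 + 1.1907 = 93.99.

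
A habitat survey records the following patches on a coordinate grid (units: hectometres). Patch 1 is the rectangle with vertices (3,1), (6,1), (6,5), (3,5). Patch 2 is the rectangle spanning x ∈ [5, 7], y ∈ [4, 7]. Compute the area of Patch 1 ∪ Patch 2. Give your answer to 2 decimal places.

17.00

By inclusion–exclusion:
Individual areas: |Patch 1| = 12, |Patch 2| = 6.
|Patch 1∩Patch 2|: x∈[5,6], y∈[4,5] → 1·1 = 1.
|Patch 1 ∪ Patch 2| = 18 − 1 = 17.00.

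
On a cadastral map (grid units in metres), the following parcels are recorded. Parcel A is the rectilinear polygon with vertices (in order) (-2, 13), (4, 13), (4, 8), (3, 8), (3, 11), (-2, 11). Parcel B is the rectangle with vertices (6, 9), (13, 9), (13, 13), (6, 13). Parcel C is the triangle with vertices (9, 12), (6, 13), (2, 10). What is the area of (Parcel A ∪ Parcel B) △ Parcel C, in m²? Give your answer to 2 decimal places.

42.54

|Parcel A ∪ Parcel B| = 43.
|(Parcel A ∪ Parcel B) ∩ Parcel C| = 3.4821.
|(Parcel A ∪ Parcel B) △ Parcel C| = 43 + 6.5 − 6.9643 = 42.54.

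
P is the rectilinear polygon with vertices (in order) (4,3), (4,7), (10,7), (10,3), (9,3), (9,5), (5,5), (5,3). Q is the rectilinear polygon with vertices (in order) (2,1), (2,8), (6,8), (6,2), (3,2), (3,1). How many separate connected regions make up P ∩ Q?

1

P ∩ Q is a single connected region.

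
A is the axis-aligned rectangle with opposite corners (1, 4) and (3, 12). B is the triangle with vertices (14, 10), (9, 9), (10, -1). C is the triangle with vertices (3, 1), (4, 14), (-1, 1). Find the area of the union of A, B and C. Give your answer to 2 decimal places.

By inclusion–exclusion:
Individual areas: |A| = 16, |B| = 25.5, |C| = 26.
|A∩B| = 0.
|A∩C| = 9.6.
|B∩C| = 0.
|A∩B∩C| = 0.
|A ∪ B ∪ C| = 67.5 − 9.6 + 0 = 57.90.

57.90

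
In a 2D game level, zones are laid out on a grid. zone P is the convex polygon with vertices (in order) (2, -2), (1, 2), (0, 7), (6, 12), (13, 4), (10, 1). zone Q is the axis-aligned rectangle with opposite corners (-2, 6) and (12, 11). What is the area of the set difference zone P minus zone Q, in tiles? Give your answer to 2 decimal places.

|zone P| = 105, |zone P∩zone Q| = 35.6125.
|zone P ∖ zone Q| = |zone P| − |zone P∩zone Q| = 105 − 35.6125 = 69.39.

69.39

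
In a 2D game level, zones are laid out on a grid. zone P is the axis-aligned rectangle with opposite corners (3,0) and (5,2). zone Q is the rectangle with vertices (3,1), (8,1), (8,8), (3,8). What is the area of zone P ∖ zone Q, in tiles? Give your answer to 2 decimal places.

2.00

|zone P∩zone Q|: x∈[3,5], y∈[1,2] → 2·1 = 2.
|zone P| = 4.
|zone P ∖ zone Q| = |zone P| − |zone P∩zone Q| = 4 − 2 = 2.00.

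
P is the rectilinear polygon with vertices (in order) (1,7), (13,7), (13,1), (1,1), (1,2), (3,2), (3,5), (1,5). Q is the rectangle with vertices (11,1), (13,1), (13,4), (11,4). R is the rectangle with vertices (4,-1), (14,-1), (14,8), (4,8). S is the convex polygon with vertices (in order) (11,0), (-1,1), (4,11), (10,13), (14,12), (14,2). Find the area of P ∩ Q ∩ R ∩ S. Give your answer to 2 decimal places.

5.92

The intersection is the polygon with vertices (11,4), (13,4), (13,1.333), (12.5,1), (11,1).
By the shoelace formula its area is 5.92.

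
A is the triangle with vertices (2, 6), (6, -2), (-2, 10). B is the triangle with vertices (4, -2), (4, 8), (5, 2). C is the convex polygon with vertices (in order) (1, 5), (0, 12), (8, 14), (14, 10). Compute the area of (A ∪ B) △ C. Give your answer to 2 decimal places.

78.69

|A ∪ B| = 12.4848.
|(A ∪ B) ∩ C| = 1.8983.
|(A ∪ B) △ C| = 12.4848 + 70 − 3.7966 = 78.69.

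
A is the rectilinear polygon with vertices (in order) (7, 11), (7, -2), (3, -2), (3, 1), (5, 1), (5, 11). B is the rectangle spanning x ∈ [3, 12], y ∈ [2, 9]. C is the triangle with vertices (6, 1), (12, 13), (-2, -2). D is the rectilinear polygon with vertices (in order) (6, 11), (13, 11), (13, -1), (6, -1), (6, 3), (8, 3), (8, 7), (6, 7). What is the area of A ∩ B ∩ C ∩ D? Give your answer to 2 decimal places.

0.94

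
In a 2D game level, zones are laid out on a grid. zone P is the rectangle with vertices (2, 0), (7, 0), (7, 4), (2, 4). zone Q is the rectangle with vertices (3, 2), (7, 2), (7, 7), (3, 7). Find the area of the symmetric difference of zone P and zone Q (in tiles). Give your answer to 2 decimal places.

24.00

|zone P∩zone Q|: x∈[3,7], y∈[2,4] → 4·2 = 8.
|zone P △ zone Q| = |zone P| + |zone Q| − 2·|zone P∩zone Q| = 20 + 20 − 16 = 24.00.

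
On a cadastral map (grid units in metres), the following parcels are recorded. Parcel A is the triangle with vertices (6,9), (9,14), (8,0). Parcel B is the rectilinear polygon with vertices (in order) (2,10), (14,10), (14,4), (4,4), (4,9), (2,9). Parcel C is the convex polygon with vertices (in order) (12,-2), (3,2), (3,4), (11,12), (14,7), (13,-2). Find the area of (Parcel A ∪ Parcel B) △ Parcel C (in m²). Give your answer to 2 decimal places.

67.28

|Parcel A ∪ Parcel B| = 68.5778.
|(Parcel A ∪ Parcel B) ∩ Parcel C| = 46.6492.
|(Parcel A ∪ Parcel B) △ Parcel C| = 68.5778 + 92 − 93.2984 = 67.28.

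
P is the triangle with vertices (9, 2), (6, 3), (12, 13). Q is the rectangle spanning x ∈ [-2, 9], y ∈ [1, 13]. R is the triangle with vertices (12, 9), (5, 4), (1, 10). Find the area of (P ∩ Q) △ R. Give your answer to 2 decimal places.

|P ∩ Q| = 9.
|(P ∩ Q) ∩ R| = 0.6857.
|(P ∩ Q) △ R| = 9 + 31 − 1.3714 = 38.63.

38.63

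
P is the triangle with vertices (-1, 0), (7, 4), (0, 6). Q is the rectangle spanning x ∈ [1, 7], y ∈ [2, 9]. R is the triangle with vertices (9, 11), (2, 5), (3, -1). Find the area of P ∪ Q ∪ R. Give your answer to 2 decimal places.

56.13

By inclusion–exclusion:
Individual areas: |P| = 22, |Q| = 42, |R| = 24.
|P∩Q| = 13.1429.
|P∩R| = 7.7675.
|Q∩R| = 18.6667.
|P∩Q∩R| = 7.7098.
|P ∪ Q ∪ R| = 88 − 39.577 + 7.7098 = 56.13.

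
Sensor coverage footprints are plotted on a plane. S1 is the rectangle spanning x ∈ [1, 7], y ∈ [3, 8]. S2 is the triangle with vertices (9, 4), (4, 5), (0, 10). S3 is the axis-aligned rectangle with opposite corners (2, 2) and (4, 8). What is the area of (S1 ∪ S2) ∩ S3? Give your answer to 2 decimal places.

The region (S1 ∪ S2) ∩ S3 is the polygon with vertices (2,3), (2,8), (3,8), (4,8), (4,3).
By the shoelace formula its area is 10.00.

10.00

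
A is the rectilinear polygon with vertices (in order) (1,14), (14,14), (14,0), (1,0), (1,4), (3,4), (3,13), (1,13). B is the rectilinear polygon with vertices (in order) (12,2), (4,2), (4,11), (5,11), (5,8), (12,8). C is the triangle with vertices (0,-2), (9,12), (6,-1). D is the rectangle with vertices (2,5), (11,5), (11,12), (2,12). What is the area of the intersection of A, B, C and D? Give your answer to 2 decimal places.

6.80

The intersection is the polygon with vertices (6.429,8), (8.077,8), (7.385,5), (4.5,5).
By the shoelace formula its area is 6.80.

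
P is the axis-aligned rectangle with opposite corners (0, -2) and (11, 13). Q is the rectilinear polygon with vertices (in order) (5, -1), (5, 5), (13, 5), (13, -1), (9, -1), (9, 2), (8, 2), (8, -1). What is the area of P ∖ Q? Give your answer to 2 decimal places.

132.00

|P| = 165, |P∩Q| = 33.
|P ∖ Q| = |P| − |P∩Q| = 165 − 33 = 132.00.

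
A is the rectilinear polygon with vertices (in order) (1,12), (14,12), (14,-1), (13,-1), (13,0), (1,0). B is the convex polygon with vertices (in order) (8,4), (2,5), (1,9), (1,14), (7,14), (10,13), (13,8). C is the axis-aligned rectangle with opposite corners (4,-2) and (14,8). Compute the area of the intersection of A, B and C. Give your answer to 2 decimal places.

The intersection is the polygon with vertices (8,4), (4,4.667), (4,8), (13,8).
By the shoelace formula its area is 24.67.

24.67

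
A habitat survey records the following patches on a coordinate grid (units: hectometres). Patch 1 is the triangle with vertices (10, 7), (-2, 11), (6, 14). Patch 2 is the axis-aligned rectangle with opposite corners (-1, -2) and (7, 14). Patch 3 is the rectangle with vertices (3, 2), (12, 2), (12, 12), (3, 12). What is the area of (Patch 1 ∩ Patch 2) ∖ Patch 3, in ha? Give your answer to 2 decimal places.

13.94

|Patch 1 ∩ Patch 2| = 27.2708.
|(Patch 1 ∩ Patch 2) ∩ Patch 3| = 13.3333.
|(Patch 1 ∩ Patch 2) ∖ Patch 3| = 27.2708 − 13.3333 = 13.94.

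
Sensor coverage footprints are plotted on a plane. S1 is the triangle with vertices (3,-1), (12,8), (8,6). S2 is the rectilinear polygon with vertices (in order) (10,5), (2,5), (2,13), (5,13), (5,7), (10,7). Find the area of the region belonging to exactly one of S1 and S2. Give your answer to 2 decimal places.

|S1| = 9, |S2| = 34, |S1∩S2| = 2.8571.
|S1 △ S2| = |S1| + |S2| − 2·|S1∩S2| = 9 + 34 − 5.7143 = 37.29.

37.29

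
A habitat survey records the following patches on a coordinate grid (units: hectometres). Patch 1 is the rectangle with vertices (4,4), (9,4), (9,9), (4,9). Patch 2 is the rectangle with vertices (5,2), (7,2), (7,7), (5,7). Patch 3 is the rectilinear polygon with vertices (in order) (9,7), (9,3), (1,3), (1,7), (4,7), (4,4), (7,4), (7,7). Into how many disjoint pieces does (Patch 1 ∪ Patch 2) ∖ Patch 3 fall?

2

(Patch 1 ∪ Patch 2) ∖ Patch 3 splits into 2 disjoint pieces (area 19, area 2).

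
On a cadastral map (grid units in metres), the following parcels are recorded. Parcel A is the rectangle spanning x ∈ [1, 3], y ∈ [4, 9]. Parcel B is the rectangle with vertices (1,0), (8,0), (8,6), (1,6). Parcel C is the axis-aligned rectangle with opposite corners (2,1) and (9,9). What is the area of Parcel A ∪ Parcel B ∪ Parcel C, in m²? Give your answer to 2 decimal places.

By inclusion–exclusion:
Individual areas: |Parcel A| = 10, |Parcel B| = 42, |Parcel C| = 56.
|Parcel A∩Parcel B|: x∈[1,3], y∈[4,6] → 2·2 = 4.
|Parcel A∩Parcel C|: x∈[2,3], y∈[4,9] → 1·5 = 5.
|Parcel B∩Parcel C|: x∈[2,8], y∈[1,6] → 6·5 = 30.
|Parcel A∩Parcel B∩Parcel C| = 2.
|Parcel A ∪ Parcel B ∪ Parcel C| = 108 − 39 + 2 = 71.00.

71.00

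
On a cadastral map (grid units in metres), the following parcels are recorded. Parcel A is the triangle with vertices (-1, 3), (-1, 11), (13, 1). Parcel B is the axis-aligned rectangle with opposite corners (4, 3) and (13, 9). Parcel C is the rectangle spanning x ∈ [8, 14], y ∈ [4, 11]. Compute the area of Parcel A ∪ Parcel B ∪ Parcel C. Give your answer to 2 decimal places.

113.27

By inclusion–exclusion:
Individual areas: |Parcel A| = 56, |Parcel B| = 54, |Parcel C| = 42.
|Parcel A∩Parcel B| = 13.7286.
|Parcel A∩Parcel C| = 0.2286.
|Parcel B∩Parcel C|: x∈[8,13], y∈[4,9] → 5·5 = 25.
|Parcel A∩Parcel B∩Parcel C| = 0.2286.
|Parcel A ∪ Parcel B ∪ Parcel C| = 152 − 38.9571 + 0.2286 = 113.27.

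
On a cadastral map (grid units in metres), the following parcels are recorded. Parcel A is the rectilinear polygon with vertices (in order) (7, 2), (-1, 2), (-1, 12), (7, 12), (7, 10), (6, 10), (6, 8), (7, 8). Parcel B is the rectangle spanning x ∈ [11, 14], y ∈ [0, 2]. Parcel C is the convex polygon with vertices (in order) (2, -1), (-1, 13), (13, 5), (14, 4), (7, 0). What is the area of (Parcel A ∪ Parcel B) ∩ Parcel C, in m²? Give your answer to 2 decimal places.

The region (Parcel A ∪ Parcel B) ∩ Parcel C is the polygon with vertices (1.357,2), (-0.786,12), (0.75,12), (6,9), (6,8), (7,8), (7,2).
By the shoelace formula its area is 55.27.

55.27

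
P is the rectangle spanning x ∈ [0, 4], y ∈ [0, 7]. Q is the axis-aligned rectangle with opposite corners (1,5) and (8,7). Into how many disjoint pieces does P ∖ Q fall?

1

P ∖ Q is a single connected region.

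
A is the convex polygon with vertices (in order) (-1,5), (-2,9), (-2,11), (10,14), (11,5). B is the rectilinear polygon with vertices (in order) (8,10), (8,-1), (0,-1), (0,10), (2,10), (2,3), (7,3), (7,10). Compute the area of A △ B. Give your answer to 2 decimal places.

|A| = 92.5, |B| = 53, |A∩B| = 15.
|A △ B| = |A| + |B| − 2·|A∩B| = 92.5 + 53 − 30 = 115.50.

115.50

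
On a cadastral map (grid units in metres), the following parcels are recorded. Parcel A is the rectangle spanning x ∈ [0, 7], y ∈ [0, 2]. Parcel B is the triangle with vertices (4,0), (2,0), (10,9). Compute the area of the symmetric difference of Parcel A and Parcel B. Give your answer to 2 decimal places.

15.89

|Parcel A| = 14, |Parcel B| = 9, |Parcel A∩Parcel B| = 3.5556.
|Parcel A △ Parcel B| = |Parcel A| + |Parcel B| − 2·|Parcel A∩Parcel B| = 14 + 9 − 7.1111 = 15.89.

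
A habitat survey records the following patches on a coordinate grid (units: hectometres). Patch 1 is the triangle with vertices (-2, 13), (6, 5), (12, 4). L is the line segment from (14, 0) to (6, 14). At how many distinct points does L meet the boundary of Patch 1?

2

The segment meets the boundary at (11.548,4.29), (11.684,4.053).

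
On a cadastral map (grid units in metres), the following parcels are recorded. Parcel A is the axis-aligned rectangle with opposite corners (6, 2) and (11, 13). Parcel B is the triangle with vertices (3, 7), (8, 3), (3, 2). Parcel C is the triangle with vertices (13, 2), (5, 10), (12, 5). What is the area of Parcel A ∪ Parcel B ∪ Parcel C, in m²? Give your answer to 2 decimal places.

By inclusion–exclusion:
Individual areas: |Parcel A| = 55, |Parcel B| = 12.5, |Parcel C| = 8.
|Parcel A∩Parcel B| = 2.
|Parcel A∩Parcel C| = 5.
|Parcel B∩Parcel C| = 0.
|Parcel A∩Parcel B∩Parcel C| = 0.
|Parcel A ∪ Parcel B ∪ Parcel C| = 75.5 − 7 + 0 = 68.50.

68.50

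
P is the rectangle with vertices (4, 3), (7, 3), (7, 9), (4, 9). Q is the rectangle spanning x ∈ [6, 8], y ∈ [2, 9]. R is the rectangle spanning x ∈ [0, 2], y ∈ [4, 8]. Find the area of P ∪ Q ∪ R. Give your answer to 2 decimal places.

34.00

By inclusion–exclusion:
Individual areas: |P| = 18, |Q| = 14, |R| = 8.
|P∩Q|: x∈[6,7], y∈[3,9] → 1·6 = 6.
|P∩R| = 0 (no overlap).
|Q∩R| = 0 (no overlap).
|P∩Q∩R| = 0.
|P ∪ Q ∪ R| = 40 − 6 + 0 = 34.00.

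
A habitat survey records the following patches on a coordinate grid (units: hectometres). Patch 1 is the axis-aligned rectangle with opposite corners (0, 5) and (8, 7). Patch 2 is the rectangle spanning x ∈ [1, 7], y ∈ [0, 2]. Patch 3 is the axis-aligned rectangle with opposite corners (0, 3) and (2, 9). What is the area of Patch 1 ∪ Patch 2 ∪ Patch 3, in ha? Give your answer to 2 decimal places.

36.00

By inclusion–exclusion:
Individual areas: |Patch 1| = 16, |Patch 2| = 12, |Patch 3| = 12.
|Patch 1∩Patch 2| = 0 (no overlap).
|Patch 1∩Patch 3|: x∈[0,2], y∈[5,7] → 2·2 = 4.
|Patch 2∩Patch 3| = 0 (no overlap).
|Patch 1∩Patch 2∩Patch 3| = 0.
|Patch 1 ∪ Patch 2 ∪ Patch 3| = 40 − 4 + 0 = 36.00.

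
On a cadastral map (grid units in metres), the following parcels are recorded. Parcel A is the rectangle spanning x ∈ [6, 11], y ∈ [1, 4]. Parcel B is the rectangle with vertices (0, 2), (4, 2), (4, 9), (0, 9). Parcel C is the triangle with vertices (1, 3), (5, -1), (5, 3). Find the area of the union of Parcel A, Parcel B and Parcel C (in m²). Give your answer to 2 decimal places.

By inclusion–exclusion:
Individual areas: |Parcel A| = 15, |Parcel B| = 28, |Parcel C| = 8.
|Parcel A∩Parcel B| = 0 (no overlap).
|Parcel A∩Parcel C| = 0.
|Parcel B∩Parcel C| = 2.5.
|Parcel A∩Parcel B∩Parcel C| = 0.
|Parcel A ∪ Parcel B ∪ Parcel C| = 51 − 2.5 + 0 = 48.50.

48.50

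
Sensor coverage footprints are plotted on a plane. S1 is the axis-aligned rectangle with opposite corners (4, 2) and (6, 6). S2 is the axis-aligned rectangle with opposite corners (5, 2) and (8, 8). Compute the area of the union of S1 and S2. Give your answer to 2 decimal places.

22.00

By inclusion–exclusion:
Individual areas: |S1| = 8, |S2| = 18.
|S1∩S2|: x∈[5,6], y∈[2,6] → 1·4 = 4.
|S1 ∪ S2| = 26 − 4 = 22.00.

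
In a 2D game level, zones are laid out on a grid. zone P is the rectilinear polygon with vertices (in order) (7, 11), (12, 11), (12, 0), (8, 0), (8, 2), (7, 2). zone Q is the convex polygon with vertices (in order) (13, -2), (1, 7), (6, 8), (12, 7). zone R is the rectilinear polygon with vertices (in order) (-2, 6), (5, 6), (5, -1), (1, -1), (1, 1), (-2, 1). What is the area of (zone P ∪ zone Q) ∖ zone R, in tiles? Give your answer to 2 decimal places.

72.46

|zone P ∪ zone Q| = 75.125.
|(zone P ∪ zone Q) ∩ zone R| = 2.6667.
|(zone P ∪ zone Q) ∖ zone R| = 75.125 − 2.6667 = 72.46.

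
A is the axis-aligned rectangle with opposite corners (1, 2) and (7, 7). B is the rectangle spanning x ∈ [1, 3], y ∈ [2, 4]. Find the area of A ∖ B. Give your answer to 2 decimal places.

|A∩B|: x∈[1,3], y∈[2,4] → 2·2 = 4.
|A| = 30.
|A ∖ B| = |A| − |A∩B| = 30 − 4 = 26.00.

26.00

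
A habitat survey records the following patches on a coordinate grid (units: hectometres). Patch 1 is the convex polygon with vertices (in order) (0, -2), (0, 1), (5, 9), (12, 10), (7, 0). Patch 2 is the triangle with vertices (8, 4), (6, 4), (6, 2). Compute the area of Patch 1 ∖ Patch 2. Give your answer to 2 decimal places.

|Patch 1| = 73.5, |Patch 1∩Patch 2| = 2.
|Patch 1 ∖ Patch 2| = |Patch 1| − |Patch 1∩Patch 2| = 73.5 − 2 = 71.50.

71.50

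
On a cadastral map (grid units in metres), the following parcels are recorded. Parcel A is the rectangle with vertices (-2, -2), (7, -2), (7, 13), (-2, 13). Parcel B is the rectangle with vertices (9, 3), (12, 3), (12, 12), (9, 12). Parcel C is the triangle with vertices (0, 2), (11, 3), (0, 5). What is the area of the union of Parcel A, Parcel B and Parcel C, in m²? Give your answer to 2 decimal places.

163.82

By inclusion–exclusion:
Individual areas: |Parcel A| = 135, |Parcel B| = 27, |Parcel C| = 16.5.
|Parcel A∩Parcel B| = 0 (no overlap).
|Parcel A∩Parcel C| = 14.3182.
|Parcel B∩Parcel C| = 0.3636.
|Parcel A∩Parcel B∩Parcel C| = 0.
|Parcel A ∪ Parcel B ∪ Parcel C| = 178.5 − 14.6818 + 0 = 163.82.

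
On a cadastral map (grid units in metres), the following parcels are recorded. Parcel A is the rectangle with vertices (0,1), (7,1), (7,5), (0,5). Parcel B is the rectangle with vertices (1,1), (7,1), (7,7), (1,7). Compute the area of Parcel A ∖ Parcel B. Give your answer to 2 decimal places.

|Parcel A∩Parcel B|: x∈[1,7], y∈[1,5] → 6·4 = 24.
|Parcel A| = 28.
|Parcel A ∖ Parcel B| = |Parcel A| − |Parcel A∩Parcel B| = 28 − 24 = 4.00.

4.00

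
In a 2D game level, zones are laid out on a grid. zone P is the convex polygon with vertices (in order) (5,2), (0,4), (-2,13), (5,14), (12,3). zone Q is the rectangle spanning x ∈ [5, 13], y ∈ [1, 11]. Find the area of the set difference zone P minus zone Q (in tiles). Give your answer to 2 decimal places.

|zone P| = 104.5, |zone P∩zone Q| = 39.1364.
|zone P ∖ zone Q| = |zone P| − |zone P∩zone Q| = 104.5 − 39.1364 = 65.36.

65.36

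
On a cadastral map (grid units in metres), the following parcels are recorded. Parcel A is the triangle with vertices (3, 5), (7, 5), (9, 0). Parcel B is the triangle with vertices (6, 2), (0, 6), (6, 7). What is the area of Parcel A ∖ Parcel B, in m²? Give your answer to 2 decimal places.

6.25

|Parcel A| = 10, |Parcel A∩Parcel B| = 3.75.
|Parcel A ∖ Parcel B| = |Parcel A| − |Parcel A∩Parcel B| = 10 − 3.75 = 6.25.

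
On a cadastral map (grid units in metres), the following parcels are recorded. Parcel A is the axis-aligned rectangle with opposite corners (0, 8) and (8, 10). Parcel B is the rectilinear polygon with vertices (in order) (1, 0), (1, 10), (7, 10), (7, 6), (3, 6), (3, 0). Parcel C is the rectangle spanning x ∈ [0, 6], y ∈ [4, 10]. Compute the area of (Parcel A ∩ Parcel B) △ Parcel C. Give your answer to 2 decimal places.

|Parcel A ∩ Parcel B| = 12.
|(Parcel A ∩ Parcel B) ∩ Parcel C| = 10.
|(Parcel A ∩ Parcel B) △ Parcel C| = 12 + 36 − 20 = 28.00.

28.00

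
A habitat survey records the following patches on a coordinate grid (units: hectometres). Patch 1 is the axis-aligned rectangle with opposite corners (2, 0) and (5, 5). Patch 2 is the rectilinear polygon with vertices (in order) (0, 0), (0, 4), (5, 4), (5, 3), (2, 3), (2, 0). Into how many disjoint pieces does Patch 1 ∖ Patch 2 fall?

2

Patch 1 ∖ Patch 2 splits into 2 disjoint pieces (area 9, area 3).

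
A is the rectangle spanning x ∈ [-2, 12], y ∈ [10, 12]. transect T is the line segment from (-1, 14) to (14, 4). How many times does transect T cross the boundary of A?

2

The segment meets the boundary at (5,10), (2,12).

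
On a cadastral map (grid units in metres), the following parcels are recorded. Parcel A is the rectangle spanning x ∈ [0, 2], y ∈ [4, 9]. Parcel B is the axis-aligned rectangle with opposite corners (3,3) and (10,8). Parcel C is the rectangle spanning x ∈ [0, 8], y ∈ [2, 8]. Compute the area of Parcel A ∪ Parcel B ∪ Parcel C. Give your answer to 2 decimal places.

60.00

By inclusion–exclusion:
Individual areas: |Parcel A| = 10, |Parcel B| = 35, |Parcel C| = 48.
|Parcel A∩Parcel B| = 0 (no overlap).
|Parcel A∩Parcel C|: x∈[0,2], y∈[4,8] → 2·4 = 8.
|Parcel B∩Parcel C|: x∈[3,8], y∈[3,8] → 5·5 = 25.
|Parcel A∩Parcel B∩Parcel C| = 0.
|Parcel A ∪ Parcel B ∪ Parcel C| = 93 − 33 + 0 = 60.00.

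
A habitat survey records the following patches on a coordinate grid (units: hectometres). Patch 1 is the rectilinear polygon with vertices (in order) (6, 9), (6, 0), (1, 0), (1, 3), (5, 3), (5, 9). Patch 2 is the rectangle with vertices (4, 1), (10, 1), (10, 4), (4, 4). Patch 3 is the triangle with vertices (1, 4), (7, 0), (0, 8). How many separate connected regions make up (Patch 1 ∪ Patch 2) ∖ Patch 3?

2

(Patch 1 ∪ Patch 2) ∖ Patch 3 splits into 2 disjoint pieces (area 20.4196, area 10.9167).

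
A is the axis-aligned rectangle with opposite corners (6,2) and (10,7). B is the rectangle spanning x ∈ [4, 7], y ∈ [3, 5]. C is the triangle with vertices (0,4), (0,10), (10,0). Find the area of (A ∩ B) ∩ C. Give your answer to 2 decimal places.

The region (A ∩ B) ∩ C is the polygon with vertices (6,3), (6,4), (7,3).
By the shoelace formula its area is 0.50.

0.50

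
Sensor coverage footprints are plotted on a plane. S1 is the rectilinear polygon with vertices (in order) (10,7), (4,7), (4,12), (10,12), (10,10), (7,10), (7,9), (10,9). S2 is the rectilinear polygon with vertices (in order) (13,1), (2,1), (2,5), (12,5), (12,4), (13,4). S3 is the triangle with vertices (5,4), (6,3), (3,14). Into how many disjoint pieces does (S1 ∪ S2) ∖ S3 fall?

3

(S1 ∪ S2) ∖ S3 splits into 3 disjoint pieces (area 25.4848, area 0.4, area 41.9455).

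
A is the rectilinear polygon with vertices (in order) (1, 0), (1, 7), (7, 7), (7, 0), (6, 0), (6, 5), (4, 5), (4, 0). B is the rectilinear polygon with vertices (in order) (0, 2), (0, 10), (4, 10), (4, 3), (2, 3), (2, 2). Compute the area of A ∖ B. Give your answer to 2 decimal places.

19.00

|A| = 32, |A∩B| = 13.
|A ∖ B| = |A| − |A∩B| = 32 − 13 = 19.00.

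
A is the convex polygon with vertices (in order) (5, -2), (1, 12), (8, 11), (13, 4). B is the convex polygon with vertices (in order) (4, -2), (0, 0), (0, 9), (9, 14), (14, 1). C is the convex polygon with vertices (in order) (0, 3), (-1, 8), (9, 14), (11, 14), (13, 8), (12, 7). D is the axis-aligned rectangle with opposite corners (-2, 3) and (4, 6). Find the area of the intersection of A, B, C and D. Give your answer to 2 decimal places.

The intersection is the polygon with vertices (3.261,4.087), (2.714,6), (4,6), (4,4.333).
By the shoelace formula its area is 1.85.

1.85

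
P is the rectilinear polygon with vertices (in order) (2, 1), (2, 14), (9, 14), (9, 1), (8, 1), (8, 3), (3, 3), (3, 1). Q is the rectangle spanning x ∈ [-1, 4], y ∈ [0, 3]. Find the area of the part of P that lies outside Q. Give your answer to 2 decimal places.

|P| = 81, |P∩Q| = 2.
|P ∖ Q| = |P| − |P∩Q| = 81 − 2 = 79.00.

79.00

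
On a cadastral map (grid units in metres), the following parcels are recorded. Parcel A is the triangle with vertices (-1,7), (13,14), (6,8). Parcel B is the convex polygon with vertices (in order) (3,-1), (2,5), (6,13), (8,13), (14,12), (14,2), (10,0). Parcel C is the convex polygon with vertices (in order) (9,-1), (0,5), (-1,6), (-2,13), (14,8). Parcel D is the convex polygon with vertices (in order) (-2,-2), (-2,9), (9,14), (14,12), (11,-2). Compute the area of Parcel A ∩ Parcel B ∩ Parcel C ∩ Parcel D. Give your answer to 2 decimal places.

The intersection is the polygon with vertices (3.308,7.615), (4.333,9.667), (6,10.5), (8.137,9.832), (6,8).
By the shoelace formula its area is 7.32.

7.32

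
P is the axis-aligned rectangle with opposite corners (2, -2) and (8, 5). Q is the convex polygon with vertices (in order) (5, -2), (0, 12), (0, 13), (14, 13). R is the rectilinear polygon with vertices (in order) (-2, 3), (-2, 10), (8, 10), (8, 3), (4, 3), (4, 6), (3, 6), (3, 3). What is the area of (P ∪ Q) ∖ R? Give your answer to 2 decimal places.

86.29

|P ∪ Q| = 127.25.
|(P ∪ Q) ∩ R| = 40.9643.
|(P ∪ Q) ∖ R| = 127.25 − 40.9643 = 86.29.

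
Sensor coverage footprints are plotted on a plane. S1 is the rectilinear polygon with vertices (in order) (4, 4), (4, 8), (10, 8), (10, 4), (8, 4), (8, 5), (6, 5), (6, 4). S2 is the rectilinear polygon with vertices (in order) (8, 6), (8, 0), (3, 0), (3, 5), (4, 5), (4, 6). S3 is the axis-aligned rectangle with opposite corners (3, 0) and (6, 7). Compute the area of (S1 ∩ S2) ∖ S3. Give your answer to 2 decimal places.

|S1 ∩ S2| = 6.
|(S1 ∩ S2) ∩ S3| = 4.
|(S1 ∩ S2) ∖ S3| = 6 − 4 = 2.00.

2.00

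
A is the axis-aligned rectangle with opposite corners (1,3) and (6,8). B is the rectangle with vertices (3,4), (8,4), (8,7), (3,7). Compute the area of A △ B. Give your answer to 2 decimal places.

|A∩B|: x∈[3,6], y∈[4,7] → 3·3 = 9.
|A △ B| = |A| + |B| − 2·|A∩B| = 25 + 15 − 18 = 22.00.

22.00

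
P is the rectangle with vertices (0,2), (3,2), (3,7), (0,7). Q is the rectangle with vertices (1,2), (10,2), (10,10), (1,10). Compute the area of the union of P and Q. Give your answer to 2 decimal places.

77.00

By inclusion–exclusion:
Individual areas: |P| = 15, |Q| = 72.
|P∩Q|: x∈[1,3], y∈[2,7] → 2·5 = 10.
|P ∪ Q| = 87 − 10 = 77.00.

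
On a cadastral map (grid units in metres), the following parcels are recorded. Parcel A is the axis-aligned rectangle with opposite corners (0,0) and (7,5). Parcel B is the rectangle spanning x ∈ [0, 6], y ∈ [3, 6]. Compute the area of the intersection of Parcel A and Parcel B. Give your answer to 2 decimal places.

|Parcel A∩Parcel B|: x∈[0,6], y∈[3,5] → 6·2 = 12.

12.00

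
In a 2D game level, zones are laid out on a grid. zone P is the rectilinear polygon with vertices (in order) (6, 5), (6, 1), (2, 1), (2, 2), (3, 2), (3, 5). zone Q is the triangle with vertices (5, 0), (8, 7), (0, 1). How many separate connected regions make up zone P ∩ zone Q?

1

zone P ∩ zone Q is a single connected region.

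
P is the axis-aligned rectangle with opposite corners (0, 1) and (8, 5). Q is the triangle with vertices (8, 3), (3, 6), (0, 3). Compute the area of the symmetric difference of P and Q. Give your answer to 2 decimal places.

|P| = 32, |Q| = 12, |P∩Q| = 10.6667.
|P △ Q| = |P| + |Q| − 2·|P∩Q| = 32 + 12 − 21.3333 = 22.67.

22.67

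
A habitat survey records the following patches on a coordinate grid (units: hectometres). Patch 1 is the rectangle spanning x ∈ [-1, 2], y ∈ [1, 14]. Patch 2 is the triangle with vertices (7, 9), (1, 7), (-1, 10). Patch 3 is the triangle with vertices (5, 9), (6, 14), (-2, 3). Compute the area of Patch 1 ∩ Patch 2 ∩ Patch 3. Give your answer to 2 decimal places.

The intersection is the polygon with vertices (1,7), (0.957,7.065), (2,8.5), (2,7.333).
By the shoelace formula its area is 0.65.

0.65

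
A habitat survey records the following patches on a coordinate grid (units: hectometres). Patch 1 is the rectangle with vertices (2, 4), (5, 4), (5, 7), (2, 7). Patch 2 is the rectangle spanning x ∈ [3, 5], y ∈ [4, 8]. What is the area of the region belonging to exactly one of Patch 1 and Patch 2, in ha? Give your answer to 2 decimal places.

|Patch 1∩Patch 2|: x∈[3,5], y∈[4,7] → 2·3 = 6.
|Patch 1 △ Patch 2| = |Patch 1| + |Patch 2| − 2·|Patch 1∩Patch 2| = 9 + 8 − 12 = 5.00.

5.00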